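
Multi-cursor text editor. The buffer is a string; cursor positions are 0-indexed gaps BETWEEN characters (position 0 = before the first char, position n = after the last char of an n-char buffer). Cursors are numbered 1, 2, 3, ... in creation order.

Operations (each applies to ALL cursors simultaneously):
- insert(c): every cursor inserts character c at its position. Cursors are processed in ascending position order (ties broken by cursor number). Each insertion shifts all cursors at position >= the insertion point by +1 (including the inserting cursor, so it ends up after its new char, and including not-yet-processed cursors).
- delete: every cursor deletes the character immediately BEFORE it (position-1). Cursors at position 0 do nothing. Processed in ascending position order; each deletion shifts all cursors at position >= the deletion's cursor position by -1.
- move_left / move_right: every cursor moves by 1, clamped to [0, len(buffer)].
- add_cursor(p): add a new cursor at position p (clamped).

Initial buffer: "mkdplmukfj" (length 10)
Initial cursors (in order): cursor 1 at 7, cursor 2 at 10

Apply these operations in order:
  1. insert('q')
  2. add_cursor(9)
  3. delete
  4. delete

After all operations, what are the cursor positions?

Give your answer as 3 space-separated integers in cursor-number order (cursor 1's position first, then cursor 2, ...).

Answer: 5 6 5

Derivation:
After op 1 (insert('q')): buffer="mkdplmuqkfjq" (len 12), cursors c1@8 c2@12, authorship .......1...2
After op 2 (add_cursor(9)): buffer="mkdplmuqkfjq" (len 12), cursors c1@8 c3@9 c2@12, authorship .......1...2
After op 3 (delete): buffer="mkdplmufj" (len 9), cursors c1@7 c3@7 c2@9, authorship .........
After op 4 (delete): buffer="mkdplf" (len 6), cursors c1@5 c3@5 c2@6, authorship ......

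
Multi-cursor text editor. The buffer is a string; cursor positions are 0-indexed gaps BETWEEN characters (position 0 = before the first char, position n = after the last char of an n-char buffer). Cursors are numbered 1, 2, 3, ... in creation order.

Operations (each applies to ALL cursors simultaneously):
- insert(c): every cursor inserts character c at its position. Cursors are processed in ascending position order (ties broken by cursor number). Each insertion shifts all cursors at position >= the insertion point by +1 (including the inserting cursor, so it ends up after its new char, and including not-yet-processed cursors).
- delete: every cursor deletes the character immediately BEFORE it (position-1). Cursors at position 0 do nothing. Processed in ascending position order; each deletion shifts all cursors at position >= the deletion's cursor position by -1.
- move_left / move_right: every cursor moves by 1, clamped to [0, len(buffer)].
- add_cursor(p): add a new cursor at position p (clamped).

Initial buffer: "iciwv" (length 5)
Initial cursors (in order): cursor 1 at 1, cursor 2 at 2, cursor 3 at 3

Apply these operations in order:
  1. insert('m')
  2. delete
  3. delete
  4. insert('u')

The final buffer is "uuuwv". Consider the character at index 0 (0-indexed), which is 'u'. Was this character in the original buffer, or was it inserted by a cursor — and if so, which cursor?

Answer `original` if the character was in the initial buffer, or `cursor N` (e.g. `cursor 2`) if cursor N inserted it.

After op 1 (insert('m')): buffer="imcmimwv" (len 8), cursors c1@2 c2@4 c3@6, authorship .1.2.3..
After op 2 (delete): buffer="iciwv" (len 5), cursors c1@1 c2@2 c3@3, authorship .....
After op 3 (delete): buffer="wv" (len 2), cursors c1@0 c2@0 c3@0, authorship ..
After op 4 (insert('u')): buffer="uuuwv" (len 5), cursors c1@3 c2@3 c3@3, authorship 123..
Authorship (.=original, N=cursor N): 1 2 3 . .
Index 0: author = 1

Answer: cursor 1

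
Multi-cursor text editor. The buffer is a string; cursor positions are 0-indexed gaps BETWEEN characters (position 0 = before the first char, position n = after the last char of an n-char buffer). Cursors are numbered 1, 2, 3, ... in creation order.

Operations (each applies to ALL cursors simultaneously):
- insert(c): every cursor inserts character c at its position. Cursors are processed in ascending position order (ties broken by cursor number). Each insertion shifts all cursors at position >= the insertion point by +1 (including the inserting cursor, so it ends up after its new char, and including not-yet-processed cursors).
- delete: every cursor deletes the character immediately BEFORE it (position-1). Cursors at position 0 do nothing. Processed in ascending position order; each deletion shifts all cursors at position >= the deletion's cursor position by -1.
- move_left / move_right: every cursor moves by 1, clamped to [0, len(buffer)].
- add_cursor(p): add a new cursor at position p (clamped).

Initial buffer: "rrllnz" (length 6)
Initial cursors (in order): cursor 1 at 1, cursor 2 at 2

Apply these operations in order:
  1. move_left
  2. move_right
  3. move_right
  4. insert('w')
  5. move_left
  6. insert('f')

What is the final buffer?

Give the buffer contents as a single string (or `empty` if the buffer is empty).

After op 1 (move_left): buffer="rrllnz" (len 6), cursors c1@0 c2@1, authorship ......
After op 2 (move_right): buffer="rrllnz" (len 6), cursors c1@1 c2@2, authorship ......
After op 3 (move_right): buffer="rrllnz" (len 6), cursors c1@2 c2@3, authorship ......
After op 4 (insert('w')): buffer="rrwlwlnz" (len 8), cursors c1@3 c2@5, authorship ..1.2...
After op 5 (move_left): buffer="rrwlwlnz" (len 8), cursors c1@2 c2@4, authorship ..1.2...
After op 6 (insert('f')): buffer="rrfwlfwlnz" (len 10), cursors c1@3 c2@6, authorship ..11.22...

Answer: rrfwlfwlnz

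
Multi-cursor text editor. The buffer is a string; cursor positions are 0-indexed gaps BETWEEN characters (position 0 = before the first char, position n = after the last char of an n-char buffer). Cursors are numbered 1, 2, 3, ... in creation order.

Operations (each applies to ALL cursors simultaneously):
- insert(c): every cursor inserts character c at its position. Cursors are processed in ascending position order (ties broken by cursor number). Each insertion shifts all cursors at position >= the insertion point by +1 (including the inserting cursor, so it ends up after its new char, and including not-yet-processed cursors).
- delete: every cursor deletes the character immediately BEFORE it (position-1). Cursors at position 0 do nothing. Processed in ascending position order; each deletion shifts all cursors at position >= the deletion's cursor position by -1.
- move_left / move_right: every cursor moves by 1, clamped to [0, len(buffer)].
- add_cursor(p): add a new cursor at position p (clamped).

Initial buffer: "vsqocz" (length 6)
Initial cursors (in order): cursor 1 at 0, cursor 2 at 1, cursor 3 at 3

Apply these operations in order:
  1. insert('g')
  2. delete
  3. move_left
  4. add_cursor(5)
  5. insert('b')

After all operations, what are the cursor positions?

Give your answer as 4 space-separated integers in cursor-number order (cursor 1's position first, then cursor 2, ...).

Answer: 2 2 5 9

Derivation:
After op 1 (insert('g')): buffer="gvgsqgocz" (len 9), cursors c1@1 c2@3 c3@6, authorship 1.2..3...
After op 2 (delete): buffer="vsqocz" (len 6), cursors c1@0 c2@1 c3@3, authorship ......
After op 3 (move_left): buffer="vsqocz" (len 6), cursors c1@0 c2@0 c3@2, authorship ......
After op 4 (add_cursor(5)): buffer="vsqocz" (len 6), cursors c1@0 c2@0 c3@2 c4@5, authorship ......
After op 5 (insert('b')): buffer="bbvsbqocbz" (len 10), cursors c1@2 c2@2 c3@5 c4@9, authorship 12..3...4.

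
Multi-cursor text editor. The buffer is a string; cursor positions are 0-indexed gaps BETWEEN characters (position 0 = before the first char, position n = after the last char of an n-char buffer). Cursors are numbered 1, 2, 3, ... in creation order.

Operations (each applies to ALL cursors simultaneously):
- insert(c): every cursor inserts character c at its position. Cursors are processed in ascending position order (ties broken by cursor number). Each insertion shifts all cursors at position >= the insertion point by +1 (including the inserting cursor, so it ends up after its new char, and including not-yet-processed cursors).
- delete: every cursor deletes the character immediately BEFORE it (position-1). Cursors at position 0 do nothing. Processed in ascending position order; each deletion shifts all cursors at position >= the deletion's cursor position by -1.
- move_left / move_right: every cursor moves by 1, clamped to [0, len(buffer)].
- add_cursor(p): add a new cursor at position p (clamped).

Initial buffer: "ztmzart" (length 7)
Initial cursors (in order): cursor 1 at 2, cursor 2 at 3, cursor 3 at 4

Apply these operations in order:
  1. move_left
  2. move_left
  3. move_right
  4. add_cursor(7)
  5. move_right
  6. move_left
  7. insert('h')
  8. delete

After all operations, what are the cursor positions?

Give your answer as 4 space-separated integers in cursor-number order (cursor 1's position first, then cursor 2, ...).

After op 1 (move_left): buffer="ztmzart" (len 7), cursors c1@1 c2@2 c3@3, authorship .......
After op 2 (move_left): buffer="ztmzart" (len 7), cursors c1@0 c2@1 c3@2, authorship .......
After op 3 (move_right): buffer="ztmzart" (len 7), cursors c1@1 c2@2 c3@3, authorship .......
After op 4 (add_cursor(7)): buffer="ztmzart" (len 7), cursors c1@1 c2@2 c3@3 c4@7, authorship .......
After op 5 (move_right): buffer="ztmzart" (len 7), cursors c1@2 c2@3 c3@4 c4@7, authorship .......
After op 6 (move_left): buffer="ztmzart" (len 7), cursors c1@1 c2@2 c3@3 c4@6, authorship .......
After op 7 (insert('h')): buffer="zhthmhzarht" (len 11), cursors c1@2 c2@4 c3@6 c4@10, authorship .1.2.3...4.
After op 8 (delete): buffer="ztmzart" (len 7), cursors c1@1 c2@2 c3@3 c4@6, authorship .......

Answer: 1 2 3 6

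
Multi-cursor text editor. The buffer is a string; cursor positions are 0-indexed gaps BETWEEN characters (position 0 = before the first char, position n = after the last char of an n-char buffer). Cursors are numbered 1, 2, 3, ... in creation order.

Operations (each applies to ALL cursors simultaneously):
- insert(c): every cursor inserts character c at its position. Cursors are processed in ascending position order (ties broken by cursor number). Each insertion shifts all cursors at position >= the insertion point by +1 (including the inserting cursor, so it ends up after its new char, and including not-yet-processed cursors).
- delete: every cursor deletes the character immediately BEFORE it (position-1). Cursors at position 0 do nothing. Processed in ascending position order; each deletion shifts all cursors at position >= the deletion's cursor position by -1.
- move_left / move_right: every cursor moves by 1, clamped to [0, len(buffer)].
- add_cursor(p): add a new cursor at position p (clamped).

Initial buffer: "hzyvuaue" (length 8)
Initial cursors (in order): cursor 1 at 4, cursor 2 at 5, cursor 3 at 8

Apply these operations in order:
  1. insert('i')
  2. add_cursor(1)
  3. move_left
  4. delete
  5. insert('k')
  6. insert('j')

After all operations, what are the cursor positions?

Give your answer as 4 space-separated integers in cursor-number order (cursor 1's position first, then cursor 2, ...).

After op 1 (insert('i')): buffer="hzyviuiauei" (len 11), cursors c1@5 c2@7 c3@11, authorship ....1.2...3
After op 2 (add_cursor(1)): buffer="hzyviuiauei" (len 11), cursors c4@1 c1@5 c2@7 c3@11, authorship ....1.2...3
After op 3 (move_left): buffer="hzyviuiauei" (len 11), cursors c4@0 c1@4 c2@6 c3@10, authorship ....1.2...3
After op 4 (delete): buffer="hzyiiaui" (len 8), cursors c4@0 c1@3 c2@4 c3@7, authorship ...12..3
After op 5 (insert('k')): buffer="khzykikiauki" (len 12), cursors c4@1 c1@5 c2@7 c3@11, authorship 4...1122..33
After op 6 (insert('j')): buffer="kjhzykjikjiaukji" (len 16), cursors c4@2 c1@7 c2@10 c3@15, authorship 44...111222..333

Answer: 7 10 15 2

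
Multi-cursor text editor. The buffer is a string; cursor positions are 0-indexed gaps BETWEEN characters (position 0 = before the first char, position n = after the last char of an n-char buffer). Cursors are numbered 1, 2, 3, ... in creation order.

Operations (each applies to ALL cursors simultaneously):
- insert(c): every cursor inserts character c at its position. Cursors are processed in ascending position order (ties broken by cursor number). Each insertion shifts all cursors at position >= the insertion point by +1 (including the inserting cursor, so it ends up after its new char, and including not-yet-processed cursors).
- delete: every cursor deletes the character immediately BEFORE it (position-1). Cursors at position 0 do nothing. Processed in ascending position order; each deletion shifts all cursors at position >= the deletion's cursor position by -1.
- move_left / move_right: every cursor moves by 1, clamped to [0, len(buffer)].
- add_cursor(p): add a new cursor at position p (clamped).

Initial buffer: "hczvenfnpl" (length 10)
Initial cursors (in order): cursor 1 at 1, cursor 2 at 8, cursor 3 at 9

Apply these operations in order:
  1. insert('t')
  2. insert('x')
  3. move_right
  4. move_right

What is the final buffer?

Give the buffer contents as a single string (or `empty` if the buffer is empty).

After op 1 (insert('t')): buffer="htczvenfntptl" (len 13), cursors c1@2 c2@10 c3@12, authorship .1.......2.3.
After op 2 (insert('x')): buffer="htxczvenfntxptxl" (len 16), cursors c1@3 c2@12 c3@15, authorship .11.......22.33.
After op 3 (move_right): buffer="htxczvenfntxptxl" (len 16), cursors c1@4 c2@13 c3@16, authorship .11.......22.33.
After op 4 (move_right): buffer="htxczvenfntxptxl" (len 16), cursors c1@5 c2@14 c3@16, authorship .11.......22.33.

Answer: htxczvenfntxptxl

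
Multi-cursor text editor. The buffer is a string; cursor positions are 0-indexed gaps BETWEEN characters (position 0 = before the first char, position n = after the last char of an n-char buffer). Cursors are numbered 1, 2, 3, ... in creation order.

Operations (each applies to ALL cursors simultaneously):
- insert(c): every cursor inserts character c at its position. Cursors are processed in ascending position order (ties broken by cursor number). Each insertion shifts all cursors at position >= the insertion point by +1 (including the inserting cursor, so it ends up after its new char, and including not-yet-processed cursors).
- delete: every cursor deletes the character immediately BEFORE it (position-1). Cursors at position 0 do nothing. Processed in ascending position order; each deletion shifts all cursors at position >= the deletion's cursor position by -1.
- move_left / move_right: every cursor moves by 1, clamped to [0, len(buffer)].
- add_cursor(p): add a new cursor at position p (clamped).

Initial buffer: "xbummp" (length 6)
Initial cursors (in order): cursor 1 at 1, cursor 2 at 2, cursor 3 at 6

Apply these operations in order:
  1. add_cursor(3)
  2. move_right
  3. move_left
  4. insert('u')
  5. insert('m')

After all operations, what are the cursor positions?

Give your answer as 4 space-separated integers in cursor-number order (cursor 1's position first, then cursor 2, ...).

Answer: 3 6 13 9

Derivation:
After op 1 (add_cursor(3)): buffer="xbummp" (len 6), cursors c1@1 c2@2 c4@3 c3@6, authorship ......
After op 2 (move_right): buffer="xbummp" (len 6), cursors c1@2 c2@3 c4@4 c3@6, authorship ......
After op 3 (move_left): buffer="xbummp" (len 6), cursors c1@1 c2@2 c4@3 c3@5, authorship ......
After op 4 (insert('u')): buffer="xubuuummup" (len 10), cursors c1@2 c2@4 c4@6 c3@9, authorship .1.2.4..3.
After op 5 (insert('m')): buffer="xumbumuummmump" (len 14), cursors c1@3 c2@6 c4@9 c3@13, authorship .11.22.44..33.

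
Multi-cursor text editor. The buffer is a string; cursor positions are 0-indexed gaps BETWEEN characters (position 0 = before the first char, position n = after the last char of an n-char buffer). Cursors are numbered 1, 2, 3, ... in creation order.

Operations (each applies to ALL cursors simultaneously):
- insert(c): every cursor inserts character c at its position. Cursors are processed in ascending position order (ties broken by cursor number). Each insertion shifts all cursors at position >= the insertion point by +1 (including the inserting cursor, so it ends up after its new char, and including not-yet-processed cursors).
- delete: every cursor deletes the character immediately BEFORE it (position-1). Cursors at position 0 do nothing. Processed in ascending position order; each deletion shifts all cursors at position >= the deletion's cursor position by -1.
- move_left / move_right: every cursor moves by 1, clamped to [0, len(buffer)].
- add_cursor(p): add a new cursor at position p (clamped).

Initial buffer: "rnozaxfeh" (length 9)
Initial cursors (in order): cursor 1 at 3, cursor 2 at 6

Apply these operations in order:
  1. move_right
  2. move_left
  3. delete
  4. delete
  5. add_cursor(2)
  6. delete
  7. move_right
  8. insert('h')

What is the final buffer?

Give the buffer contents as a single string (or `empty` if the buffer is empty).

After op 1 (move_right): buffer="rnozaxfeh" (len 9), cursors c1@4 c2@7, authorship .........
After op 2 (move_left): buffer="rnozaxfeh" (len 9), cursors c1@3 c2@6, authorship .........
After op 3 (delete): buffer="rnzafeh" (len 7), cursors c1@2 c2@4, authorship .......
After op 4 (delete): buffer="rzfeh" (len 5), cursors c1@1 c2@2, authorship .....
After op 5 (add_cursor(2)): buffer="rzfeh" (len 5), cursors c1@1 c2@2 c3@2, authorship .....
After op 6 (delete): buffer="feh" (len 3), cursors c1@0 c2@0 c3@0, authorship ...
After op 7 (move_right): buffer="feh" (len 3), cursors c1@1 c2@1 c3@1, authorship ...
After op 8 (insert('h')): buffer="fhhheh" (len 6), cursors c1@4 c2@4 c3@4, authorship .123..

Answer: fhhheh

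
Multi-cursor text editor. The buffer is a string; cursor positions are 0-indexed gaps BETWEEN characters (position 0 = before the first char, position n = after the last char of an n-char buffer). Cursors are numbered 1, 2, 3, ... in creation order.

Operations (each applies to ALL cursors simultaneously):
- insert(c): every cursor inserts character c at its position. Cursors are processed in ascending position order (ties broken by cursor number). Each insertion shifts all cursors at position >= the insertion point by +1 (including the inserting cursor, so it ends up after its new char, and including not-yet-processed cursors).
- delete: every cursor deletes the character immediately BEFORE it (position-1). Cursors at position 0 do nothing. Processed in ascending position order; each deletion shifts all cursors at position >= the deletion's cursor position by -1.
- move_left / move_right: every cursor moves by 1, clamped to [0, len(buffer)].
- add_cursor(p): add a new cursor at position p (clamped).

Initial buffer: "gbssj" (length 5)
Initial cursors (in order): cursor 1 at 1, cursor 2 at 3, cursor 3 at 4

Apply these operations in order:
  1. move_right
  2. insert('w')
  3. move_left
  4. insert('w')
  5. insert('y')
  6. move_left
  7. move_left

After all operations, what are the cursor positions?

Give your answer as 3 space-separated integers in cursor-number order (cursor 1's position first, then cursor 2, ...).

Answer: 2 7 11

Derivation:
After op 1 (move_right): buffer="gbssj" (len 5), cursors c1@2 c2@4 c3@5, authorship .....
After op 2 (insert('w')): buffer="gbwsswjw" (len 8), cursors c1@3 c2@6 c3@8, authorship ..1..2.3
After op 3 (move_left): buffer="gbwsswjw" (len 8), cursors c1@2 c2@5 c3@7, authorship ..1..2.3
After op 4 (insert('w')): buffer="gbwwsswwjww" (len 11), cursors c1@3 c2@7 c3@10, authorship ..11..22.33
After op 5 (insert('y')): buffer="gbwywsswywjwyw" (len 14), cursors c1@4 c2@9 c3@13, authorship ..111..222.333
After op 6 (move_left): buffer="gbwywsswywjwyw" (len 14), cursors c1@3 c2@8 c3@12, authorship ..111..222.333
After op 7 (move_left): buffer="gbwywsswywjwyw" (len 14), cursors c1@2 c2@7 c3@11, authorship ..111..222.333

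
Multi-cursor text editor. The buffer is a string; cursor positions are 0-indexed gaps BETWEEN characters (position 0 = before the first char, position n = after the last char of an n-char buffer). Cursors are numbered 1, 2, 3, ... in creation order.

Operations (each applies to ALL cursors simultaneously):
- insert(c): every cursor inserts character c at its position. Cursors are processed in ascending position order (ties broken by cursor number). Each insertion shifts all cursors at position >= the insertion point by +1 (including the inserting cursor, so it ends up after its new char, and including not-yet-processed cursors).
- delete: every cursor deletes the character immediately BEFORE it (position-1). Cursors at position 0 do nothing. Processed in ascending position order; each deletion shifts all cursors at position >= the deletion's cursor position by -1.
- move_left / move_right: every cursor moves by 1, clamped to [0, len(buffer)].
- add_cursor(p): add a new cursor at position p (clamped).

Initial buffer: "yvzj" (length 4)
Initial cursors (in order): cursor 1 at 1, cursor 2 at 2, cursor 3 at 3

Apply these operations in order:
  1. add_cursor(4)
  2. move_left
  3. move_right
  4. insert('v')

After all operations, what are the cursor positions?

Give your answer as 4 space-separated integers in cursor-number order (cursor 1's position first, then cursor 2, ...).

After op 1 (add_cursor(4)): buffer="yvzj" (len 4), cursors c1@1 c2@2 c3@3 c4@4, authorship ....
After op 2 (move_left): buffer="yvzj" (len 4), cursors c1@0 c2@1 c3@2 c4@3, authorship ....
After op 3 (move_right): buffer="yvzj" (len 4), cursors c1@1 c2@2 c3@3 c4@4, authorship ....
After op 4 (insert('v')): buffer="yvvvzvjv" (len 8), cursors c1@2 c2@4 c3@6 c4@8, authorship .1.2.3.4

Answer: 2 4 6 8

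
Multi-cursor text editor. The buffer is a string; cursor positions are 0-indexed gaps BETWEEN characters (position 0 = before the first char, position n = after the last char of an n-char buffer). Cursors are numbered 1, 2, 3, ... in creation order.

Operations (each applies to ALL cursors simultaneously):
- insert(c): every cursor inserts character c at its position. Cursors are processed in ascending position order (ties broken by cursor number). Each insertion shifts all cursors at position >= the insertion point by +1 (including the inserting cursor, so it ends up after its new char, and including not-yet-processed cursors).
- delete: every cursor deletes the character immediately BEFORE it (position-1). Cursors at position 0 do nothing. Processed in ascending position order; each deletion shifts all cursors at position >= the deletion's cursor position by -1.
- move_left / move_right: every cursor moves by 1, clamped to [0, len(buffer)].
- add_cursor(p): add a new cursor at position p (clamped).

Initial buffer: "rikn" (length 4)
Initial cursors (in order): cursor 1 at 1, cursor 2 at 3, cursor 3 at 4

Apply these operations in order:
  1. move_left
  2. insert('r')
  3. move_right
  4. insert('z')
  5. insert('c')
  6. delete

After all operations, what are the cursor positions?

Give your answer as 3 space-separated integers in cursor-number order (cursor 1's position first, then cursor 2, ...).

After op 1 (move_left): buffer="rikn" (len 4), cursors c1@0 c2@2 c3@3, authorship ....
After op 2 (insert('r')): buffer="rrirkrn" (len 7), cursors c1@1 c2@4 c3@6, authorship 1..2.3.
After op 3 (move_right): buffer="rrirkrn" (len 7), cursors c1@2 c2@5 c3@7, authorship 1..2.3.
After op 4 (insert('z')): buffer="rrzirkzrnz" (len 10), cursors c1@3 c2@7 c3@10, authorship 1.1.2.23.3
After op 5 (insert('c')): buffer="rrzcirkzcrnzc" (len 13), cursors c1@4 c2@9 c3@13, authorship 1.11.2.223.33
After op 6 (delete): buffer="rrzirkzrnz" (len 10), cursors c1@3 c2@7 c3@10, authorship 1.1.2.23.3

Answer: 3 7 10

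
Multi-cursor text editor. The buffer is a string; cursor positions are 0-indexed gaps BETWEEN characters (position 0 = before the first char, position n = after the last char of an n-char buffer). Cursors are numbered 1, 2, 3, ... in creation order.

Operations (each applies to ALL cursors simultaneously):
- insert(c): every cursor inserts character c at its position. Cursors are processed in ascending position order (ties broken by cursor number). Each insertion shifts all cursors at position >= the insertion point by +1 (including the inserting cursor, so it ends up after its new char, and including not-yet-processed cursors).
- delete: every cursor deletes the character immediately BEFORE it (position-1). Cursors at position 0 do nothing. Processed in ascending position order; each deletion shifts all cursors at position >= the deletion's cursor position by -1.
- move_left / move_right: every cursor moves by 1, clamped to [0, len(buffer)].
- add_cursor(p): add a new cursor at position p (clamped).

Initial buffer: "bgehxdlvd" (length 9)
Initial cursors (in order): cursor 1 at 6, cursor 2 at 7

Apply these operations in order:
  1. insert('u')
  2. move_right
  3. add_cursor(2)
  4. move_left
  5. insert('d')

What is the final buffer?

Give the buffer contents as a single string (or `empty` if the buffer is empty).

Answer: bdgehxdudludvd

Derivation:
After op 1 (insert('u')): buffer="bgehxduluvd" (len 11), cursors c1@7 c2@9, authorship ......1.2..
After op 2 (move_right): buffer="bgehxduluvd" (len 11), cursors c1@8 c2@10, authorship ......1.2..
After op 3 (add_cursor(2)): buffer="bgehxduluvd" (len 11), cursors c3@2 c1@8 c2@10, authorship ......1.2..
After op 4 (move_left): buffer="bgehxduluvd" (len 11), cursors c3@1 c1@7 c2@9, authorship ......1.2..
After op 5 (insert('d')): buffer="bdgehxdudludvd" (len 14), cursors c3@2 c1@9 c2@12, authorship .3.....11.22..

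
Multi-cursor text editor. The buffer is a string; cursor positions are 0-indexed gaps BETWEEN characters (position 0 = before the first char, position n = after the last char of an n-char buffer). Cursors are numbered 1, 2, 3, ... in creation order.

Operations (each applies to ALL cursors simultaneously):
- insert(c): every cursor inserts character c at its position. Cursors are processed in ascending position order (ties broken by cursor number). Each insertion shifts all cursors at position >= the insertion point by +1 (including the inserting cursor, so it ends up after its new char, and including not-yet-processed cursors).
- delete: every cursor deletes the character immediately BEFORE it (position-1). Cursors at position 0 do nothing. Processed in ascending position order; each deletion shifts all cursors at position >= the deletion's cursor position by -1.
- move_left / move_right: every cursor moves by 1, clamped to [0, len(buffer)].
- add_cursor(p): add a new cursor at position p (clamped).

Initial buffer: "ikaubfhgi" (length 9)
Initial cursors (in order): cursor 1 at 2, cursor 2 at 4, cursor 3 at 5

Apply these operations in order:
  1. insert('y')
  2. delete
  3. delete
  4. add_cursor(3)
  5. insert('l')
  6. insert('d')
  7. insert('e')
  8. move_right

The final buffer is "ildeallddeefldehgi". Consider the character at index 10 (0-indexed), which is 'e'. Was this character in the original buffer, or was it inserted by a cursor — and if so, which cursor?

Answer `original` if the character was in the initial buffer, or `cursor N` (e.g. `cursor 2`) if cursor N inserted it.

Answer: cursor 3

Derivation:
After op 1 (insert('y')): buffer="ikyauybyfhgi" (len 12), cursors c1@3 c2@6 c3@8, authorship ..1..2.3....
After op 2 (delete): buffer="ikaubfhgi" (len 9), cursors c1@2 c2@4 c3@5, authorship .........
After op 3 (delete): buffer="iafhgi" (len 6), cursors c1@1 c2@2 c3@2, authorship ......
After op 4 (add_cursor(3)): buffer="iafhgi" (len 6), cursors c1@1 c2@2 c3@2 c4@3, authorship ......
After op 5 (insert('l')): buffer="ilallflhgi" (len 10), cursors c1@2 c2@5 c3@5 c4@7, authorship .1.23.4...
After op 6 (insert('d')): buffer="ildallddfldhgi" (len 14), cursors c1@3 c2@8 c3@8 c4@11, authorship .11.2323.44...
After op 7 (insert('e')): buffer="ildeallddeefldehgi" (len 18), cursors c1@4 c2@11 c3@11 c4@15, authorship .111.232323.444...
After op 8 (move_right): buffer="ildeallddeefldehgi" (len 18), cursors c1@5 c2@12 c3@12 c4@16, authorship .111.232323.444...
Authorship (.=original, N=cursor N): . 1 1 1 . 2 3 2 3 2 3 . 4 4 4 . . .
Index 10: author = 3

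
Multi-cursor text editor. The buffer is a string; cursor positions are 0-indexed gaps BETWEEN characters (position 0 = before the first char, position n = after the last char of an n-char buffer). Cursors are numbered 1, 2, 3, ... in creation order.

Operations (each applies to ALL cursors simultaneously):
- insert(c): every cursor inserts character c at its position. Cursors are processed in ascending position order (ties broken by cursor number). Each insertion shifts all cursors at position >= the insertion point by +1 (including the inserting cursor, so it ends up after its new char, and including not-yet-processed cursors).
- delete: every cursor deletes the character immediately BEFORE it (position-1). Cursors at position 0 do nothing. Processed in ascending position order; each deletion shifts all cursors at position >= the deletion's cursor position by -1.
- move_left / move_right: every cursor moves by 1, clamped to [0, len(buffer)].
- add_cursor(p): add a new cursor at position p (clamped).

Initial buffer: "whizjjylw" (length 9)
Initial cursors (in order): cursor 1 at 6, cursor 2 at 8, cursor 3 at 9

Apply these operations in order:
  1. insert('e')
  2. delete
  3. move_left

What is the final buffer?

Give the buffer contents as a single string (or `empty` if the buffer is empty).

After op 1 (insert('e')): buffer="whizjjeylewe" (len 12), cursors c1@7 c2@10 c3@12, authorship ......1..2.3
After op 2 (delete): buffer="whizjjylw" (len 9), cursors c1@6 c2@8 c3@9, authorship .........
After op 3 (move_left): buffer="whizjjylw" (len 9), cursors c1@5 c2@7 c3@8, authorship .........

Answer: whizjjylw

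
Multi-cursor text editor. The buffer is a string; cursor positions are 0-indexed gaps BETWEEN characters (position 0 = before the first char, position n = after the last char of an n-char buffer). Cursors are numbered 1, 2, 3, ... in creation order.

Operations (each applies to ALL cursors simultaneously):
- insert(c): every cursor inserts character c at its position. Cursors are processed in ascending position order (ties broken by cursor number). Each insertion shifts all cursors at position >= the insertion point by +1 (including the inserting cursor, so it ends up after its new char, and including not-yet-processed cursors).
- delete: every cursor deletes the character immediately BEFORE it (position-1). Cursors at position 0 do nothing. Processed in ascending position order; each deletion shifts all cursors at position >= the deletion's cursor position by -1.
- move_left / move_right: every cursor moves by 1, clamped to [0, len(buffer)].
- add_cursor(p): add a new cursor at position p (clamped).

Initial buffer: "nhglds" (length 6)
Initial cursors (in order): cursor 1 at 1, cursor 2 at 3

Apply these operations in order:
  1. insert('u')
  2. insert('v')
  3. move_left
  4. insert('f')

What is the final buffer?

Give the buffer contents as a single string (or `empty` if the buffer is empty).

Answer: nufvhgufvlds

Derivation:
After op 1 (insert('u')): buffer="nuhgulds" (len 8), cursors c1@2 c2@5, authorship .1..2...
After op 2 (insert('v')): buffer="nuvhguvlds" (len 10), cursors c1@3 c2@7, authorship .11..22...
After op 3 (move_left): buffer="nuvhguvlds" (len 10), cursors c1@2 c2@6, authorship .11..22...
After op 4 (insert('f')): buffer="nufvhgufvlds" (len 12), cursors c1@3 c2@8, authorship .111..222...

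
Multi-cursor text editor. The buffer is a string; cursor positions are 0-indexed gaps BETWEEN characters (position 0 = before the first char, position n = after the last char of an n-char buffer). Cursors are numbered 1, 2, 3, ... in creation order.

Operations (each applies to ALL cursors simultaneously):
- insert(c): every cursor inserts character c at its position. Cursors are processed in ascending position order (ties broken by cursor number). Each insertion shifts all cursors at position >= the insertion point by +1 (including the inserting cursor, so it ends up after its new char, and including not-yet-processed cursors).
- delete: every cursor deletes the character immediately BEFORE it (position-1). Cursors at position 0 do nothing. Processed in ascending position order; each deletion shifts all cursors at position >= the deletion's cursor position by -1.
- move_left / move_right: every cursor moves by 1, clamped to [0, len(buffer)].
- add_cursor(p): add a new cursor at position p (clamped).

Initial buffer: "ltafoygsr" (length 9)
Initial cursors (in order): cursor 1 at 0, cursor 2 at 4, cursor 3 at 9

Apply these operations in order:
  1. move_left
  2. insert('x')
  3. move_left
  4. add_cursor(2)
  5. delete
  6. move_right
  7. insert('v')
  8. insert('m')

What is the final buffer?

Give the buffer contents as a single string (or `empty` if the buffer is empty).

Answer: xvmtvmxvmfoygxvmr

Derivation:
After op 1 (move_left): buffer="ltafoygsr" (len 9), cursors c1@0 c2@3 c3@8, authorship .........
After op 2 (insert('x')): buffer="xltaxfoygsxr" (len 12), cursors c1@1 c2@5 c3@11, authorship 1...2.....3.
After op 3 (move_left): buffer="xltaxfoygsxr" (len 12), cursors c1@0 c2@4 c3@10, authorship 1...2.....3.
After op 4 (add_cursor(2)): buffer="xltaxfoygsxr" (len 12), cursors c1@0 c4@2 c2@4 c3@10, authorship 1...2.....3.
After op 5 (delete): buffer="xtxfoygxr" (len 9), cursors c1@0 c4@1 c2@2 c3@7, authorship 1.2....3.
After op 6 (move_right): buffer="xtxfoygxr" (len 9), cursors c1@1 c4@2 c2@3 c3@8, authorship 1.2....3.
After op 7 (insert('v')): buffer="xvtvxvfoygxvr" (len 13), cursors c1@2 c4@4 c2@6 c3@12, authorship 11.422....33.
After op 8 (insert('m')): buffer="xvmtvmxvmfoygxvmr" (len 17), cursors c1@3 c4@6 c2@9 c3@16, authorship 111.44222....333.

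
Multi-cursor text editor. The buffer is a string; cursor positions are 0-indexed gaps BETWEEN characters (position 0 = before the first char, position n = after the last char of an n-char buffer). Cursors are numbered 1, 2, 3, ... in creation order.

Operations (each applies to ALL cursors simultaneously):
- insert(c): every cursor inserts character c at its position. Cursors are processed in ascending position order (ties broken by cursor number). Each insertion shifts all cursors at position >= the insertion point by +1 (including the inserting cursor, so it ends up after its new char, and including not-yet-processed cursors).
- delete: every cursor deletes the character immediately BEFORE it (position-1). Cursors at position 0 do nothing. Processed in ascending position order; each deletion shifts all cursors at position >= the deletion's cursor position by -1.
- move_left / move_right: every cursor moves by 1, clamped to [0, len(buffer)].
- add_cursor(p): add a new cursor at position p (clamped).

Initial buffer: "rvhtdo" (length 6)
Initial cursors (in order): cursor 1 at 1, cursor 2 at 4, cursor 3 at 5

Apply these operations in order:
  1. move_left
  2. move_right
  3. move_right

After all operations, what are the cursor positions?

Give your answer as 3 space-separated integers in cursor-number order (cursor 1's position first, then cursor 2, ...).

Answer: 2 5 6

Derivation:
After op 1 (move_left): buffer="rvhtdo" (len 6), cursors c1@0 c2@3 c3@4, authorship ......
After op 2 (move_right): buffer="rvhtdo" (len 6), cursors c1@1 c2@4 c3@5, authorship ......
After op 3 (move_right): buffer="rvhtdo" (len 6), cursors c1@2 c2@5 c3@6, authorship ......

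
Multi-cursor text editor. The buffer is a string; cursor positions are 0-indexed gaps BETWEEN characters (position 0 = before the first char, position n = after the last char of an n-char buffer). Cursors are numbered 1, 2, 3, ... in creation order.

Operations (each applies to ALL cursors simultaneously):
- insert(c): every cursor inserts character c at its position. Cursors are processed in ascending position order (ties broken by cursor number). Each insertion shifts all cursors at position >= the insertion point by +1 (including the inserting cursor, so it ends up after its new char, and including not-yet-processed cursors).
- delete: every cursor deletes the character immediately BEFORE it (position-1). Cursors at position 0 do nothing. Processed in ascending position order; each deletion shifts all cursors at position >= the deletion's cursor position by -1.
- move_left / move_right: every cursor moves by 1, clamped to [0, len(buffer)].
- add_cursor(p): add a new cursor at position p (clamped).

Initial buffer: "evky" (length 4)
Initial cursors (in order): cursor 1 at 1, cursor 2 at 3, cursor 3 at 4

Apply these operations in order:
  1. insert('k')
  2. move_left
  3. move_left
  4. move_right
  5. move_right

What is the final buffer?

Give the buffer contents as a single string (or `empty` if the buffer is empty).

After op 1 (insert('k')): buffer="ekvkkyk" (len 7), cursors c1@2 c2@5 c3@7, authorship .1..2.3
After op 2 (move_left): buffer="ekvkkyk" (len 7), cursors c1@1 c2@4 c3@6, authorship .1..2.3
After op 3 (move_left): buffer="ekvkkyk" (len 7), cursors c1@0 c2@3 c3@5, authorship .1..2.3
After op 4 (move_right): buffer="ekvkkyk" (len 7), cursors c1@1 c2@4 c3@6, authorship .1..2.3
After op 5 (move_right): buffer="ekvkkyk" (len 7), cursors c1@2 c2@5 c3@7, authorship .1..2.3

Answer: ekvkkyk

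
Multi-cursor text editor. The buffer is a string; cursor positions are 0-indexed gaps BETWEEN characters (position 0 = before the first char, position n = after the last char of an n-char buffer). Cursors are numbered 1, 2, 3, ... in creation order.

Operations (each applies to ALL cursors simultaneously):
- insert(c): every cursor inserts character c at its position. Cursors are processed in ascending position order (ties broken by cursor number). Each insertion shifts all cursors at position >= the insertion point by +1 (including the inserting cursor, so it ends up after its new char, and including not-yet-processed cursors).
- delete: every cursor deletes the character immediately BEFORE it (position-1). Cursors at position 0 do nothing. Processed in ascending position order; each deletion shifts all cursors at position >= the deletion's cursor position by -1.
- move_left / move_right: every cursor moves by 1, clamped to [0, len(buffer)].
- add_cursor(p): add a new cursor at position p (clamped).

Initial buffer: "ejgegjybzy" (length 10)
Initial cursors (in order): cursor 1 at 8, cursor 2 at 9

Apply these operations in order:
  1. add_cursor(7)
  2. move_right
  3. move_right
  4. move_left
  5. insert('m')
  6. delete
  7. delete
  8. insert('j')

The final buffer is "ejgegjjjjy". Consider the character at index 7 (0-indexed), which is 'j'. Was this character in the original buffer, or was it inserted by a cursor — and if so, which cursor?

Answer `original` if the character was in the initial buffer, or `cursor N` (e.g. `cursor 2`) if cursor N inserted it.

Answer: cursor 2

Derivation:
After op 1 (add_cursor(7)): buffer="ejgegjybzy" (len 10), cursors c3@7 c1@8 c2@9, authorship ..........
After op 2 (move_right): buffer="ejgegjybzy" (len 10), cursors c3@8 c1@9 c2@10, authorship ..........
After op 3 (move_right): buffer="ejgegjybzy" (len 10), cursors c3@9 c1@10 c2@10, authorship ..........
After op 4 (move_left): buffer="ejgegjybzy" (len 10), cursors c3@8 c1@9 c2@9, authorship ..........
After op 5 (insert('m')): buffer="ejgegjybmzmmy" (len 13), cursors c3@9 c1@12 c2@12, authorship ........3.12.
After op 6 (delete): buffer="ejgegjybzy" (len 10), cursors c3@8 c1@9 c2@9, authorship ..........
After op 7 (delete): buffer="ejgegjy" (len 7), cursors c1@6 c2@6 c3@6, authorship .......
After op 8 (insert('j')): buffer="ejgegjjjjy" (len 10), cursors c1@9 c2@9 c3@9, authorship ......123.
Authorship (.=original, N=cursor N): . . . . . . 1 2 3 .
Index 7: author = 2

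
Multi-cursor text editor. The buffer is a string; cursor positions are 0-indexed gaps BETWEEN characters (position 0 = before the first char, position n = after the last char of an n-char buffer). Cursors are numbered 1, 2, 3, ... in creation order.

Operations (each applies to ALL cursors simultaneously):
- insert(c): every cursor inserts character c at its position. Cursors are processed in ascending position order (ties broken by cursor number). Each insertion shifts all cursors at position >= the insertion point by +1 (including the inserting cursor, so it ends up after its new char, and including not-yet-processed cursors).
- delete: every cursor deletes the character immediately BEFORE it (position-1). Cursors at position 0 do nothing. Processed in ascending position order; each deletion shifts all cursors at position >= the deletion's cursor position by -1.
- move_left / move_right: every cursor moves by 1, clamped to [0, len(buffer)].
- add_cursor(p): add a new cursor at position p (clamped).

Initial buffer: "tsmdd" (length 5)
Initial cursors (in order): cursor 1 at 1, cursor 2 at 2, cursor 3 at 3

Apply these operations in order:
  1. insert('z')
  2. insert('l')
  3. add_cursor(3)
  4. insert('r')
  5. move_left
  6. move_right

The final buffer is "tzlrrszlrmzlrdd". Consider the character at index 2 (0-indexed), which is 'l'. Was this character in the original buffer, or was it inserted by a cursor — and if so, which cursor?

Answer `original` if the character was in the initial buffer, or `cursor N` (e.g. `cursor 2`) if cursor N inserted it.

After op 1 (insert('z')): buffer="tzszmzdd" (len 8), cursors c1@2 c2@4 c3@6, authorship .1.2.3..
After op 2 (insert('l')): buffer="tzlszlmzldd" (len 11), cursors c1@3 c2@6 c3@9, authorship .11.22.33..
After op 3 (add_cursor(3)): buffer="tzlszlmzldd" (len 11), cursors c1@3 c4@3 c2@6 c3@9, authorship .11.22.33..
After op 4 (insert('r')): buffer="tzlrrszlrmzlrdd" (len 15), cursors c1@5 c4@5 c2@9 c3@13, authorship .1114.222.333..
After op 5 (move_left): buffer="tzlrrszlrmzlrdd" (len 15), cursors c1@4 c4@4 c2@8 c3@12, authorship .1114.222.333..
After op 6 (move_right): buffer="tzlrrszlrmzlrdd" (len 15), cursors c1@5 c4@5 c2@9 c3@13, authorship .1114.222.333..
Authorship (.=original, N=cursor N): . 1 1 1 4 . 2 2 2 . 3 3 3 . .
Index 2: author = 1

Answer: cursor 1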